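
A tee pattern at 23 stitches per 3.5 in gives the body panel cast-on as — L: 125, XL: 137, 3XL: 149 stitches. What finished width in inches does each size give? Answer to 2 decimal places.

L 19.02 inches; XL 20.85 inches; 3XL 22.67 inches.

23/3.5 = 6.571 sts per in.
L: 125 / 6.571 = 19.022 → 19.02 in.
XL: 137 / 6.571 = 20.848 → 20.85 in.
3XL: 149 / 6.571 = 22.674 → 22.67 in.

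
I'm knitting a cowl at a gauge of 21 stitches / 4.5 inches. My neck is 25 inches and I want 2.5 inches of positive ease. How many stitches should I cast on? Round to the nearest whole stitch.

CO 128 sts.

Finished = 25 + 2.5 = 27.5 in.
21 / 4.5 = 4.667 sts per inch.
27.50 × 4.667 = 128.33 sts.
→ 128 sts.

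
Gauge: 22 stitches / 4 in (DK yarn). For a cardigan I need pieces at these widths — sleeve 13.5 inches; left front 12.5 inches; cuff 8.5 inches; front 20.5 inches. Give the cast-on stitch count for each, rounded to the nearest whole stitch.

Rate = 22/4 = 5.5 sts per in.
sleeve: 13.5 × 5.5 = 74.25 → 74.
left front: 12.5 × 5.5 = 68.75 → 69.
cuff: 8.5 × 5.5 = 46.75 → 47.
front: 20.5 × 5.5 = 112.75 → 113.

sleeve 74; left front 69; cuff 47; front 113.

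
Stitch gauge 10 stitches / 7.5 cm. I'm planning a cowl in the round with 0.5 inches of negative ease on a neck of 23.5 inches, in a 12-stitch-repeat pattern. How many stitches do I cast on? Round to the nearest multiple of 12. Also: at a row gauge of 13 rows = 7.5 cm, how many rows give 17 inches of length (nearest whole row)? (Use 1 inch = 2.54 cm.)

Finished = 23.5 − 0.5 = 23 inches.
23 inches × 2.54 = 58.42 cm.
10/7.5 = 1.333 sts per cm; 58.42 × 1.333 = 77.89 sts.
Nearest multiple of 12 → 72.
17 inches = 43.18 cm; × 1.733 = 74.85 → 75 rows.

Cast on 72 stitches; work 75 rows.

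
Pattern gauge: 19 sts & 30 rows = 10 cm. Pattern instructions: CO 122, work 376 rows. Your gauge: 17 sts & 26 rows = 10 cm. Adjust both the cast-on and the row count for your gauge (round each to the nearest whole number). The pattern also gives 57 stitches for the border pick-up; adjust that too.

Cast on 109 stitches; work 326 rows; border pick-up 51 stitches.

Stitches: 122 × 17/19 = 109.16 → 109.
Rows: 376 × 26/30 = 325.87 → 326.
border pick-up: 57 × 17/19 = 51.00 → 51.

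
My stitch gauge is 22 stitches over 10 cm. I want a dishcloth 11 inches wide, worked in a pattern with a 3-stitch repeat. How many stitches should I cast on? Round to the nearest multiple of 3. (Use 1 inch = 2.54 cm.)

11 in = 11 × 2.54 = 27.94 cm.
22 / 10 = 2.2 sts/cm.
27.94 × 2.2 = 61.47 sts.
→ 60.

CO 60 sts.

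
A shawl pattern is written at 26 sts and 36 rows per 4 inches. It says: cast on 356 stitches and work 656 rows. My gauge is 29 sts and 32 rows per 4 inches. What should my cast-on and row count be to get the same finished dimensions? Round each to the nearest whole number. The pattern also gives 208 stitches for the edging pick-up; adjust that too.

Cast on 397 stitches; work 583 rows; edging pick-up 232 stitches.

Stitches: 356 × 29/26 = 397.08 → 397.
Rows: 656 × 32/36 = 583.11 → 583.
edging pick-up: 208 × 29/26 = 232.00 → 232.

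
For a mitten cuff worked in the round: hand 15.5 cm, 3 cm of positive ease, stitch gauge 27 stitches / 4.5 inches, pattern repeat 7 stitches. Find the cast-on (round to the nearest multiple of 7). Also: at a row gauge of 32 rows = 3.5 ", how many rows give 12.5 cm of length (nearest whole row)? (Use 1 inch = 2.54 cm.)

Cast on 42 stitches; work 45 rows.

Finished = 15.5 + 3 = 18.5 cm.
18.5 cm × 1/2.54 = 7.28 inches.
27/4.5 = 6 sts per in; 7.28 × 6 = 43.70 sts.
Nearest multiple of 7 → 42.
12.5 cm = 4.92 inches; × 9.143 = 44.99 → 45 rows.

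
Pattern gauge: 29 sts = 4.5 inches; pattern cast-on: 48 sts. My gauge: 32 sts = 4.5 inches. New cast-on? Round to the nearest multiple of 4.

Scale factor = 32 / 29 = 1.103.
48 × 32 / 29 = 52.97 sts.
→ 52 sts.

CO 52 sts.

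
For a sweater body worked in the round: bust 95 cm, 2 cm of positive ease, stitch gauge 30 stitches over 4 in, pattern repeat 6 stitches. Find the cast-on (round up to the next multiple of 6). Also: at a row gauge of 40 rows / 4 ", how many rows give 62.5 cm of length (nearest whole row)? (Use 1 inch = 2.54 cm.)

Cast on 288 stitches; work 246 rows.

Finished = 95 + 2 = 97 cm.
97 cm × 1/2.54 = 38.19 inches.
30/4 = 7.5 sts per in; 38.19 × 7.5 = 286.42 sts.
Next multiple of 6 → 288.
62.5 cm = 24.61 inches; × 10 = 246.06 → 246 rows.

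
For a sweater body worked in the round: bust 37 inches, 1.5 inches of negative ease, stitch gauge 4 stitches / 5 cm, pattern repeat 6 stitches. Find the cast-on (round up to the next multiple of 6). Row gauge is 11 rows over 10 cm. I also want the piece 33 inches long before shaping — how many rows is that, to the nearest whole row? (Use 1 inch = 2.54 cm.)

Cast on 78 stitches; work 92 rows.

Finished = 37 − 1.5 = 35.5 inches.
35.5 inches × 2.54 = 90.17 cm.
4/5 = 0.8 sts per cm; 90.17 × 0.8 = 72.14 sts.
Next multiple of 6 → 78.
33 inches = 83.82 cm; × 1.1 = 92.20 → 92 rows.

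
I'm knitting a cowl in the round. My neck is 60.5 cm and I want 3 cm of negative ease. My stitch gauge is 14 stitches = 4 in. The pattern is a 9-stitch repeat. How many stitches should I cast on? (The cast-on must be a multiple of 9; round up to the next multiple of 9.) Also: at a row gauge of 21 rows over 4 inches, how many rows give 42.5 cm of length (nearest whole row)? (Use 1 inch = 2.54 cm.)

Cast on 81 stitches; work 88 rows.

Finished = 60.5 − 3 = 57.5 cm.
57.5 cm × 1/2.54 = 22.64 inches.
14/4 = 3.5 sts per in; 22.64 × 3.5 = 79.23 sts.
Next multiple of 9 → 81.
42.5 cm = 16.73 inches; × 5.25 = 87.84 → 88 rows.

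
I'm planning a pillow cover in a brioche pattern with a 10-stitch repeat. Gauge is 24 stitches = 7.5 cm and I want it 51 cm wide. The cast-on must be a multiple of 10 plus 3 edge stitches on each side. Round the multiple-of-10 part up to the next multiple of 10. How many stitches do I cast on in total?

CO 166 sts.

24 / 7.5 = 3.2 sts per cm.
51 × 3.2 = 163.20 sts.
Less 6 edge sts → 157.20 for the repeat.
Next multiple of 10: 160.
Add back 6 edge sts → 166.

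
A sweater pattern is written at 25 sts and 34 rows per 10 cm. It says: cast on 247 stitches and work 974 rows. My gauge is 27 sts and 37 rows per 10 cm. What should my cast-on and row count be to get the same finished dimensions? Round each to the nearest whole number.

Cast on 267 stitches; work 1060 rows.

Stitches: 247 × 27/25 = 266.76 → 267.
Rows: 974 × 37/34 = 1059.94 → 1060.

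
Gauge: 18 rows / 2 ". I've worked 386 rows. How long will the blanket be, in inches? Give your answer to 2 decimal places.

18 rows / 2 inch = 9 rows per inch.
386 / 9 = 42.889 inches.

42.89 inches.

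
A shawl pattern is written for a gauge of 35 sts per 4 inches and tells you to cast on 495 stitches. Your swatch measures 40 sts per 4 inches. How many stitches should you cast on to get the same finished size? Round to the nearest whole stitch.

CO 566 sts.

Scale factor = 40 / 35 = 1.143.
495 × 40 / 35 = 565.71 sts.
→ 566 sts.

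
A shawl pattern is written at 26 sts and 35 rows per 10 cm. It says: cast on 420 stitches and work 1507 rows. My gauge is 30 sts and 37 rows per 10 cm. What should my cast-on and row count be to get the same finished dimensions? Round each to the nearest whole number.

Stitches: 420 × 30/26 = 484.62 → 485.
Rows: 1507 × 37/35 = 1593.11 → 1593.

Cast on 485 stitches; work 1593 rows.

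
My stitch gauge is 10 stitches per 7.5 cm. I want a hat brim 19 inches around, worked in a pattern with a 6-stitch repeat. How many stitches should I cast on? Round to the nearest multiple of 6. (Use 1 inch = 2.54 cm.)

CO 66 sts.

19 in = 19 × 2.54 = 48.26 cm.
10 / 7.5 = 1.333 sts/cm.
48.26 × 1.333 = 64.35 sts.
→ 66.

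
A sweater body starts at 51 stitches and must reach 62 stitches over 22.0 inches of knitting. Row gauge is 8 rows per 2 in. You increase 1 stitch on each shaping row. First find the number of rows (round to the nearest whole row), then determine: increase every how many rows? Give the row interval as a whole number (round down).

Rows = 22.0 × 4 = 88.0 → 88 rows.
Stitches to add: 11 → 11 shaping rows (at 1 st each).
88 / 11 = 8.00 → every 8 rows.

Increase every 8th row.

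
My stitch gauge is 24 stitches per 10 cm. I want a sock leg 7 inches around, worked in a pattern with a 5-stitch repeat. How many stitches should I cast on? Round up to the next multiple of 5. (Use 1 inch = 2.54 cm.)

45 stitches.

7 in = 7 × 2.54 = 17.78 cm.
24 / 10 = 2.4 sts/cm.
17.78 × 2.4 = 42.67 sts.
→ 45.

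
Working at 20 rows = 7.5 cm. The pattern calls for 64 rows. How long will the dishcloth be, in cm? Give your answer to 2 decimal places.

24.00 cm.

20 rows / 7.5 cm = 2.667 rows per cm.
64 / 2.667 = 24.000 cm.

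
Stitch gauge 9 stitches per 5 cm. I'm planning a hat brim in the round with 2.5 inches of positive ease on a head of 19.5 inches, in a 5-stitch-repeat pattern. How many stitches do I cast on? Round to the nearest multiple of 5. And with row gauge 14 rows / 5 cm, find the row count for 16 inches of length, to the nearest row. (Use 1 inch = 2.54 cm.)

Finished = 19.5 + 2.5 = 22 inches.
22 inches × 2.54 = 55.88 cm.
9/5 = 1.8 sts per cm; 55.88 × 1.8 = 100.58 sts.
Nearest multiple of 5 → 100.
16 inches = 40.64 cm; × 2.8 = 113.79 → 114 rows.

Cast on 100 stitches; work 114 rows.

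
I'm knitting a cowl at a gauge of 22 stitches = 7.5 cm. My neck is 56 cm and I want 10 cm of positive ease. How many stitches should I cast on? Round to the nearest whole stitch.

Finished = 56 + 10 = 66 cm.
22 / 7.5 = 2.933 sts per cm.
66.00 × 2.933 = 193.60 sts.
→ 194 sts.

CO 194 sts.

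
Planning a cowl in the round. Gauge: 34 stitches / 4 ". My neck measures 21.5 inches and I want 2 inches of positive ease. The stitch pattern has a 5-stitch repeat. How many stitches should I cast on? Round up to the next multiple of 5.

200 stitches.

Finished = 21.5 + 2 = 23.5 inches.
34 / 4 = 8.5 sts/in.
23.5 × 8.5 = 199.75 sts.
Next multiple of 5: 200.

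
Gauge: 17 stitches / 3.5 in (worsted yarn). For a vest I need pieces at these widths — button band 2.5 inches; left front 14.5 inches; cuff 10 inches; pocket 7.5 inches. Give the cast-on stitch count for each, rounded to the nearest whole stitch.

Rate = 17/3.5 = 4.857 sts per in.
button band: 2.5 × 4.857 = 12.14 → 12.
left front: 14.5 × 4.857 = 70.43 → 70.
cuff: 10 × 4.857 = 48.57 → 49.
pocket: 7.5 × 4.857 = 36.43 → 36.

button band 12; left front 70; cuff 49; pocket 36.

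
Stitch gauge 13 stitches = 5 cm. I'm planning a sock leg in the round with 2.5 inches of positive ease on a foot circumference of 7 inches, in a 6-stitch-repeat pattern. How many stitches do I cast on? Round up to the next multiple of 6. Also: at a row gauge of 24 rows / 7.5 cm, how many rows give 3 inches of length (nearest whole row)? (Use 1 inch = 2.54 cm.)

Cast on 66 stitches; work 24 rows.

Finished = 7 + 2.5 = 9.5 inches.
9.5 inches × 2.54 = 24.13 cm.
13/5 = 2.6 sts per cm; 24.13 × 2.6 = 62.74 sts.
Next multiple of 6 → 66.
3 inches = 7.62 cm; × 3.2 = 24.38 → 24 rows.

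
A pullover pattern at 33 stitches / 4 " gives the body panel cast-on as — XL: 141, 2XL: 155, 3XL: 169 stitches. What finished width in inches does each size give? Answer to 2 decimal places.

33/4 = 8.25 sts per in.
XL: 141 / 8.25 = 17.091 → 17.09 in.
2XL: 155 / 8.25 = 18.788 → 18.79 in.
3XL: 169 / 8.25 = 20.485 → 20.48 in.

XL 17.09 inches; 2XL 18.79 inches; 3XL 20.48 inches.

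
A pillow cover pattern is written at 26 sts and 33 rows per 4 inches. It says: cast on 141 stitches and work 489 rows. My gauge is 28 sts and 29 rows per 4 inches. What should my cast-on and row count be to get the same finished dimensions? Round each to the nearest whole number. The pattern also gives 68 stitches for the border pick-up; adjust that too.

Stitches: 141 × 28/26 = 151.85 → 152.
Rows: 489 × 29/33 = 429.73 → 430.
border pick-up: 68 × 28/26 = 73.23 → 73.

Cast on 152 stitches; work 430 rows; border pick-up 73 stitches.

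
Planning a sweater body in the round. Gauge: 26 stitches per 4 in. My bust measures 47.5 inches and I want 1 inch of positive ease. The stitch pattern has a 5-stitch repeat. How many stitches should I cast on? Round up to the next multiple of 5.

Finished = 47.5 + 1 = 48.5 inches.
26 / 4 = 6.5 sts/in.
48.5 × 6.5 = 315.25 sts.
Next multiple of 5: 320.

Cast on 320 stitches.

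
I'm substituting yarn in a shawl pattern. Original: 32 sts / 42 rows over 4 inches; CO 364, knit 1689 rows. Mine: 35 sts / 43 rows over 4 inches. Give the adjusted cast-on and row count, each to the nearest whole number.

Cast on 398 stitches; work 1729 rows.

Stitches: 364 × 35/32 = 398.12 → 398.
Rows: 1689 × 43/42 = 1729.21 → 1729.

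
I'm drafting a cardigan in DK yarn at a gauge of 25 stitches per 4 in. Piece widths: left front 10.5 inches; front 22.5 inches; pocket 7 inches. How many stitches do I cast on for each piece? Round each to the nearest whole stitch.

left front 66; front 141; pocket 44.

Rate = 25/4 = 6.25 sts per in.
left front: 10.5 × 6.25 = 65.62 → 66.
front: 22.5 × 6.25 = 140.62 → 141.
pocket: 7 × 6.25 = 43.75 → 44.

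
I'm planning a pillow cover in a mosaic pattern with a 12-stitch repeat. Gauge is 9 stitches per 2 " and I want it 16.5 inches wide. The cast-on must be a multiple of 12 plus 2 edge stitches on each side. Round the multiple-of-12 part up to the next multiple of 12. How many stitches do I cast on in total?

CO 76 sts.

9 / 2 = 4.5 sts per inch.
16.5 × 4.5 = 74.25 sts.
Less 4 edge sts → 70.25 for the repeat.
Next multiple of 12: 72.
Add back 4 edge sts → 76.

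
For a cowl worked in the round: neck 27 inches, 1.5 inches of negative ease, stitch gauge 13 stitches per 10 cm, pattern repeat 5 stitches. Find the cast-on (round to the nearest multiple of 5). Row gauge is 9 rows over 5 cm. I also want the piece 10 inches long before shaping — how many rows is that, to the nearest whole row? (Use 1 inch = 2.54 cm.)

Finished = 27 − 1.5 = 25.5 inches.
25.5 inches × 2.54 = 64.77 cm.
13/10 = 1.3 sts per cm; 64.77 × 1.3 = 84.20 sts.
Nearest multiple of 5 → 85.
10 inches = 25.40 cm; × 1.8 = 45.72 → 46 rows.

Cast on 85 stitches; work 46 rows.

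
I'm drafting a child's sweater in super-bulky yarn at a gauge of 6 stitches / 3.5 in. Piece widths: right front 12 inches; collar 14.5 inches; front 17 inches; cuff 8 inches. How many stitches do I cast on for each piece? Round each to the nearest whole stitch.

Rate = 6/3.5 = 1.714 sts per in.
right front: 12 × 1.714 = 20.57 → 21.
collar: 14.5 × 1.714 = 24.86 → 25.
front: 17 × 1.714 = 29.14 → 29.
cuff: 8 × 1.714 = 13.71 → 14.

right front 21; collar 25; front 29; cuff 14.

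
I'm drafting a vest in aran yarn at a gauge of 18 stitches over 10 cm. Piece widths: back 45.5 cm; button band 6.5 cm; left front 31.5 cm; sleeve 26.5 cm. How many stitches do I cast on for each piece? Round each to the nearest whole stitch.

Rate = 18/10 = 1.8 sts per cm.
back: 45.5 × 1.8 = 81.90 → 82.
button band: 6.5 × 1.8 = 11.70 → 12.
left front: 31.5 × 1.8 = 56.70 → 57.
sleeve: 26.5 × 1.8 = 47.70 → 48.

back 82; button band 12; left front 57; sleeve 48.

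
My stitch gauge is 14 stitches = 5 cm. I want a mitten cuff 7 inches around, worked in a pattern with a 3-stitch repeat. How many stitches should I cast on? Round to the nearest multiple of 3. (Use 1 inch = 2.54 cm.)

7 in = 7 × 2.54 = 17.78 cm.
14 / 5 = 2.8 sts/cm.
17.78 × 2.8 = 49.78 sts.
→ 51.

51 stitches.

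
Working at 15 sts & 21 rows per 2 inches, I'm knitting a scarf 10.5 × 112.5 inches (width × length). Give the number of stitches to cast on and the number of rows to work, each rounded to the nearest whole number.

Stitch gauge = 15/2 = 7.5 sts/in; 10.5 × 7.5 = 78.75 → 79 sts.
Row gauge = 21/2 = 10.5 rows/in; 112.5 × 10.5 = 1181.25 → 1181 rows.

Cast on 79 stitches and work 1181 rows.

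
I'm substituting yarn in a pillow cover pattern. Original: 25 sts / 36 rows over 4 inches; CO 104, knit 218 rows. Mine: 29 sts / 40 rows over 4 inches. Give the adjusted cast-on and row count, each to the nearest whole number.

Cast on 121 stitches; work 242 rows.

Stitches: 104 × 29/25 = 120.64 → 121.
Rows: 218 × 40/36 = 242.22 → 242.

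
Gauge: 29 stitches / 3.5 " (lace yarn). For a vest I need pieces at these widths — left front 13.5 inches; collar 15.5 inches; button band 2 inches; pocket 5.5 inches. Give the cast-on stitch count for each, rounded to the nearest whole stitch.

Rate = 29/3.5 = 8.286 sts per in.
left front: 13.5 × 8.286 = 111.86 → 112.
collar: 15.5 × 8.286 = 128.43 → 128.
button band: 2 × 8.286 = 16.57 → 17.
pocket: 5.5 × 8.286 = 45.57 → 46.

left front 112; collar 128; button band 17; pocket 46.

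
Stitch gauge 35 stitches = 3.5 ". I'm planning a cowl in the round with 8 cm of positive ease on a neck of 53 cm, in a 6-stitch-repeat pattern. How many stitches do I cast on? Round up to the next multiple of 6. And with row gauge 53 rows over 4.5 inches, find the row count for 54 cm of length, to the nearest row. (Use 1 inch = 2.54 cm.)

Cast on 246 stitches; work 250 rows.

Finished = 53 + 8 = 61 cm.
61 cm × 1/2.54 = 24.02 inches.
35/3.5 = 10 sts per in; 24.02 × 10 = 240.16 sts.
Next multiple of 6 → 246.
54 cm = 21.26 inches; × 11.778 = 250.39 → 250 rows.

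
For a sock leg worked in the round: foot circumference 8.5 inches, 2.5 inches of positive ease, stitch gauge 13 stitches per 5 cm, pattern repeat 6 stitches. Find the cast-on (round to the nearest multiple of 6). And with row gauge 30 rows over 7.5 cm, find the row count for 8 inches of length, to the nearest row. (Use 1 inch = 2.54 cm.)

Cast on 72 stitches; work 81 rows.

Finished = 8.5 + 2.5 = 11 inches.
11 inches × 2.54 = 27.94 cm.
13/5 = 2.6 sts per cm; 27.94 × 2.6 = 72.64 sts.
Nearest multiple of 6 → 72.
8 inches = 20.32 cm; × 4 = 81.28 → 81 rows.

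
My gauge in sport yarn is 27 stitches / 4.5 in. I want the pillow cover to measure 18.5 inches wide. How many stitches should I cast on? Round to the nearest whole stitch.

CO 111 sts.

27 stitches / 4.5 in = 6 stitches per inch.
18.5 × 6 = 111.00 stitches.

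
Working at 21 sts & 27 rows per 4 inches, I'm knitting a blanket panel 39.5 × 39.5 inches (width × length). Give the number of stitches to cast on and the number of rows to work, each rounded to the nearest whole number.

Stitch gauge = 21/4 = 5.25 sts/in; 39.5 × 5.25 = 207.38 → 207 sts.
Row gauge = 27/4 = 6.75 rows/in; 39.5 × 6.75 = 266.62 → 267 rows.

Cast on 207 stitches and work 267 rows.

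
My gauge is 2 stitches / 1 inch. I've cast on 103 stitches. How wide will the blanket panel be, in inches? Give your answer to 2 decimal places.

2 stitches / 1 inch = 2 stitches per inch.
103 / 2 = 51.500 inches.

51.50 inches.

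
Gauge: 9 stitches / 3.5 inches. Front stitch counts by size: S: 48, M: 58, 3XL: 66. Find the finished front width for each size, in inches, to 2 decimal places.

S 18.67 inches; M 22.56 inches; 3XL 25.67 inches.

9/3.5 = 2.571 sts per in.
S: 48 / 2.571 = 18.667 → 18.67 in.
M: 58 / 2.571 = 22.556 → 22.56 in.
3XL: 66 / 2.571 = 25.667 → 25.67 in.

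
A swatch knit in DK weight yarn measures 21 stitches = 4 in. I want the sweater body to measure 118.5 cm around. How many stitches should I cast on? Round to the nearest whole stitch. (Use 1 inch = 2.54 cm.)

118.5 cm = 46.65 in.
21 stitches / 4 in = 5.25 stitches per inch.
46.65 × 5.25 = 244.93 stitches.
Round to nearest → 245.

245 stitches.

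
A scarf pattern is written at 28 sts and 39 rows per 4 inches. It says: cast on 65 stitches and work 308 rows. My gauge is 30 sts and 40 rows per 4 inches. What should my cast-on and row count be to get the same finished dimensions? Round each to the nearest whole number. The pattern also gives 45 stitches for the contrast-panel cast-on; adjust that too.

Stitches: 65 × 30/28 = 69.64 → 70.
Rows: 308 × 40/39 = 315.90 → 316.
contrast-panel cast-on: 45 × 30/28 = 48.21 → 48.

Cast on 70 stitches; work 316 rows; contrast-panel cast-on 48 stitches.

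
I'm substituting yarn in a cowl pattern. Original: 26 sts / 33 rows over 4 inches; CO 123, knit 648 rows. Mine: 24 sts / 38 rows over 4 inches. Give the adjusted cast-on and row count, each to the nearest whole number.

Stitches: 123 × 24/26 = 113.54 → 114.
Rows: 648 × 38/33 = 746.18 → 746.

Cast on 114 stitches; work 746 rows.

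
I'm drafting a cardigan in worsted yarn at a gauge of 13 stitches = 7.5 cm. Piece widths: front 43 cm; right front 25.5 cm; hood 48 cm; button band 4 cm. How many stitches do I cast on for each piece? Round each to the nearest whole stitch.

Rate = 13/7.5 = 1.733 sts per cm.
front: 43 × 1.733 = 74.53 → 75.
right front: 25.5 × 1.733 = 44.20 → 44.
hood: 48 × 1.733 = 83.20 → 83.
button band: 4 × 1.733 = 6.93 → 7.

front 75; right front 44; hood 83; button band 7.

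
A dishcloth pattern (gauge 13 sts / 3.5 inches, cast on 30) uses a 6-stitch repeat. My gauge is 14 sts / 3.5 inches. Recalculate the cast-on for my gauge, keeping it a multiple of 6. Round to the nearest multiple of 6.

30 × 14 / 13 = 32.31.
Nearest multiple of 6: 30.

Cast on 30 stitches.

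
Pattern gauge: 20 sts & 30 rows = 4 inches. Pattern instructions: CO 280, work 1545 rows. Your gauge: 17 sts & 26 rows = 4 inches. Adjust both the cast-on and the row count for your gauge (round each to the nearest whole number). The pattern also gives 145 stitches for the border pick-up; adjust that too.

Cast on 238 stitches; work 1339 rows; border pick-up 123 stitches.

Stitches: 280 × 17/20 = 238.00 → 238.
Rows: 1545 × 26/30 = 1339.00 → 1339.
border pick-up: 145 × 17/20 = 123.25 → 123.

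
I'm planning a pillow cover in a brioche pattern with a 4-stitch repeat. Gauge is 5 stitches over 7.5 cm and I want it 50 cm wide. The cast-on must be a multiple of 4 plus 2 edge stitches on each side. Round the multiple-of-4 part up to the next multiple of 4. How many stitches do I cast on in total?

5 / 7.5 = 0.667 sts per cm.
50 × 0.667 = 33.33 sts.
Less 4 edge sts → 29.33 for the repeat.
Next multiple of 4: 32.
Add back 4 edge sts → 36.

36 stitches.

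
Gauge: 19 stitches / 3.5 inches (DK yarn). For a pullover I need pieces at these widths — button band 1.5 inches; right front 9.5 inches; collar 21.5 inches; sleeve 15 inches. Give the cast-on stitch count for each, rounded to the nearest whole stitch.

Rate = 19/3.5 = 5.429 sts per in.
button band: 1.5 × 5.429 = 8.14 → 8.
right front: 9.5 × 5.429 = 51.57 → 52.
collar: 21.5 × 5.429 = 116.71 → 117.
sleeve: 15 × 5.429 = 81.43 → 81.

button band 8; right front 52; collar 117; sleeve 81.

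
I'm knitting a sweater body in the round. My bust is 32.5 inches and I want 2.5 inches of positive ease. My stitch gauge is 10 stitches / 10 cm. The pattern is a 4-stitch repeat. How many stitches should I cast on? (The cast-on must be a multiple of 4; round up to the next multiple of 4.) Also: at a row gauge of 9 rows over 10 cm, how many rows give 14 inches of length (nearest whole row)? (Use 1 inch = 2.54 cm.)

Finished = 32.5 + 2.5 = 35 inches.
35 inches × 2.54 = 88.90 cm.
10/10 = 1 sts per cm; 88.90 × 1 = 88.90 sts.
Next multiple of 4 → 92.
14 inches = 35.56 cm; × 0.9 = 32.00 → 32 rows.

Cast on 92 stitches; work 32 rows.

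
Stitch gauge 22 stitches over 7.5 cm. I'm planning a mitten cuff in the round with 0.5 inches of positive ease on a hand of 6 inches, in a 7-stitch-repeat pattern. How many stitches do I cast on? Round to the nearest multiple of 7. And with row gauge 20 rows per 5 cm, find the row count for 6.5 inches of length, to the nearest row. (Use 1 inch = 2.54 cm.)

Cast on 49 stitches; work 66 rows.

Finished = 6 + 0.5 = 6.5 inches.
6.5 inches × 2.54 = 16.51 cm.
22/7.5 = 2.933 sts per cm; 16.51 × 2.933 = 48.43 sts.
Nearest multiple of 7 → 49.
6.5 inches = 16.51 cm; × 4 = 66.04 → 66 rows.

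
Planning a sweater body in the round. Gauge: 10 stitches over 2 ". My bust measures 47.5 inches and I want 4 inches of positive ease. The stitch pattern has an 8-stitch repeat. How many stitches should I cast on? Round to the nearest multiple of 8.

Finished = 47.5 + 4 = 51.5 inches.
10 / 2 = 5 sts/in.
51.5 × 5 = 257.50 sts.
Nearest multiple of 8: 256.

CO 256 sts.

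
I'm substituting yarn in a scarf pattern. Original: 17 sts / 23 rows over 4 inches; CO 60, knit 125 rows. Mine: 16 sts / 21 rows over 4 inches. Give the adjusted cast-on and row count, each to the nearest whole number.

Cast on 56 stitches; work 114 rows.

Stitches: 60 × 16/17 = 56.47 → 56.
Rows: 125 × 21/23 = 114.13 → 114.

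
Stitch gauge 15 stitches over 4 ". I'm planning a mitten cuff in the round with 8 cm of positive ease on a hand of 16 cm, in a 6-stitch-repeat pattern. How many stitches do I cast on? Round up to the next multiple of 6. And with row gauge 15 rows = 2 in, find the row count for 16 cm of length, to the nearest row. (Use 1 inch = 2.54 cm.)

Cast on 36 stitches; work 47 rows.

Finished = 16 + 8 = 24 cm.
24 cm × 1/2.54 = 9.45 inches.
15/4 = 3.75 sts per in; 9.45 × 3.75 = 35.43 sts.
Next multiple of 6 → 36.
16 cm = 6.30 inches; × 7.5 = 47.24 → 47 rows.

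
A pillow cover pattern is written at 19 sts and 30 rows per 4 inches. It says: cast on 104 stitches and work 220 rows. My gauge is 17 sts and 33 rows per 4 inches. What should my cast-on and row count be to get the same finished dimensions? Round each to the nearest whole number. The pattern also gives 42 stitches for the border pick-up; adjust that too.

Stitches: 104 × 17/19 = 93.05 → 93.
Rows: 220 × 33/30 = 242.00 → 242.
border pick-up: 42 × 17/19 = 37.58 → 38.

Cast on 93 stitches; work 242 rows; border pick-up 38 stitches.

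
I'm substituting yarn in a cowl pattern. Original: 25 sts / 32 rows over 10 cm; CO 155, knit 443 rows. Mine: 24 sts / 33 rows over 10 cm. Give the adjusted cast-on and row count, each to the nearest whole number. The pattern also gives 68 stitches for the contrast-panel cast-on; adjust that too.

Cast on 149 stitches; work 457 rows; contrast-panel cast-on 65 stitches.

Stitches: 155 × 24/25 = 148.80 → 149.
Rows: 443 × 33/32 = 456.84 → 457.
contrast-panel cast-on: 68 × 24/25 = 65.28 → 65.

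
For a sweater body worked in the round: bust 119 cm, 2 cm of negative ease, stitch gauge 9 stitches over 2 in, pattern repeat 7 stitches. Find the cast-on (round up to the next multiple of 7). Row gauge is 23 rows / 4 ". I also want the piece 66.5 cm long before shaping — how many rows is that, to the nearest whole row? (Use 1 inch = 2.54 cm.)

Finished = 119 − 2 = 117 cm.
117 cm × 1/2.54 = 46.06 inches.
9/2 = 4.5 sts per in; 46.06 × 4.5 = 207.28 sts.
Next multiple of 7 → 210.
66.5 cm = 26.18 inches; × 5.75 = 150.54 → 151 rows.

Cast on 210 stitches; work 151 rows.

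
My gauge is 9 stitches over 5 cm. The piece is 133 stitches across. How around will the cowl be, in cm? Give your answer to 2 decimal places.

9 stitches / 5 cm = 1.8 stitches per cm.
133 / 1.8 = 73.889 cm.

73.89 cm.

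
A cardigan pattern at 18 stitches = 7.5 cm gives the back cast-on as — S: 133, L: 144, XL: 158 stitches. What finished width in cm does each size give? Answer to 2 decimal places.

S 55.42 cm; L 60.00 cm; XL 65.83 cm.

18/7.5 = 2.4 sts per cm.
S: 133 / 2.4 = 55.417 → 55.42 cm.
L: 144 / 2.4 = 60.000 → 60.00 cm.
XL: 158 / 2.4 = 65.833 → 65.83 cm.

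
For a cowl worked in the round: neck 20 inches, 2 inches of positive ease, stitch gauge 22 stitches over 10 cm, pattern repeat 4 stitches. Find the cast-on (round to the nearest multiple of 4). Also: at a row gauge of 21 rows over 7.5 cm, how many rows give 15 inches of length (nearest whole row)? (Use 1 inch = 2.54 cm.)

Cast on 124 stitches; work 107 rows.

Finished = 20 + 2 = 22 inches.
22 inches × 2.54 = 55.88 cm.
22/10 = 2.2 sts per cm; 55.88 × 2.2 = 122.94 sts.
Nearest multiple of 4 → 124.
15 inches = 38.10 cm; × 2.8 = 106.68 → 107 rows.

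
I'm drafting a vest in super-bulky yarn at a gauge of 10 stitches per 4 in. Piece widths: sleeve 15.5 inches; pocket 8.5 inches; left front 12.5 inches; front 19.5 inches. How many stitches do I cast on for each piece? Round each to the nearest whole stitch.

sleeve 39; pocket 21; left front 31; front 49.

Rate = 10/4 = 2.5 sts per in.
sleeve: 15.5 × 2.5 = 38.75 → 39.
pocket: 8.5 × 2.5 = 21.25 → 21.
left front: 12.5 × 2.5 = 31.25 → 31.
front: 19.5 × 2.5 = 48.75 → 49.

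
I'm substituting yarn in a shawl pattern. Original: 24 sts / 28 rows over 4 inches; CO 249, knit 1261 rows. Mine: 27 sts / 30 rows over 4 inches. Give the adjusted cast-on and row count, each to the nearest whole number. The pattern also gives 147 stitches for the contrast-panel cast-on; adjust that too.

Stitches: 249 × 27/24 = 280.12 → 280.
Rows: 1261 × 30/28 = 1351.07 → 1351.
contrast-panel cast-on: 147 × 27/24 = 165.38 → 165.

Cast on 280 stitches; work 1351 rows; contrast-panel cast-on 165 stitches.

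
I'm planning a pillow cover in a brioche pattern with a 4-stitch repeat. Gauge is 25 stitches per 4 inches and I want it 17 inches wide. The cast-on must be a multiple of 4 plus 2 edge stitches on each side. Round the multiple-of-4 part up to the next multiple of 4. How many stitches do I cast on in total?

25 / 4 = 6.25 sts per inch.
17 × 6.25 = 106.25 sts.
Less 4 edge sts → 102.25 for the repeat.
Next multiple of 4: 104.
Add back 4 edge sts → 108.

Cast on 108 stitches.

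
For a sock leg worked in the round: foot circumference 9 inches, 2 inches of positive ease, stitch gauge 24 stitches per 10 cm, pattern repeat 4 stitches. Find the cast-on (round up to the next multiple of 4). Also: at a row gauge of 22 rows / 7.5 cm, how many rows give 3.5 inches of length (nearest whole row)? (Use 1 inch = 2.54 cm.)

Cast on 68 stitches; work 26 rows.

Finished = 9 + 2 = 11 inches.
11 inches × 2.54 = 27.94 cm.
24/10 = 2.4 sts per cm; 27.94 × 2.4 = 67.06 sts.
Next multiple of 4 → 68.
3.5 inches = 8.89 cm; × 2.933 = 26.08 → 26 rows.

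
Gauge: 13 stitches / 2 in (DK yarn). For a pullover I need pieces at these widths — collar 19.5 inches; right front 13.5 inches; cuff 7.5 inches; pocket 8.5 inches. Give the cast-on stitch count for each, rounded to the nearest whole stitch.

collar 127; right front 88; cuff 49; pocket 55.

Rate = 13/2 = 6.5 sts per in.
collar: 19.5 × 6.5 = 126.75 → 127.
right front: 13.5 × 6.5 = 87.75 → 88.
cuff: 7.5 × 6.5 = 48.75 → 49.
pocket: 8.5 × 6.5 = 55.25 → 55.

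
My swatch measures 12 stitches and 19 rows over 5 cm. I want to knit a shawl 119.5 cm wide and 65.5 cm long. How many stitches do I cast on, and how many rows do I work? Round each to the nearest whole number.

Cast on 287 stitches and work 249 rows.

Stitch gauge = 12/5 = 2.4 sts/cm; 119.5 × 2.4 = 286.80 → 287 sts.
Row gauge = 19/5 = 3.8 rows/cm; 65.5 × 3.8 = 248.90 → 249 rows.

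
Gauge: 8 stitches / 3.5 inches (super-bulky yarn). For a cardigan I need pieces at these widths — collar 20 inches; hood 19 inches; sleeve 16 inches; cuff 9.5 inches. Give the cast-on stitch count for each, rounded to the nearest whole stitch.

Rate = 8/3.5 = 2.286 sts per in.
collar: 20 × 2.286 = 45.71 → 46.
hood: 19 × 2.286 = 43.43 → 43.
sleeve: 16 × 2.286 = 36.57 → 37.
cuff: 9.5 × 2.286 = 21.71 → 22.

collar 46; hood 43; sleeve 37; cuff 22.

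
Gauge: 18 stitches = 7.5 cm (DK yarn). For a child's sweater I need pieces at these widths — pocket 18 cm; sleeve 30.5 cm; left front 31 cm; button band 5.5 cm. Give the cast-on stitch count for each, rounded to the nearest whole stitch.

pocket 43; sleeve 73; left front 74; button band 13.

Rate = 18/7.5 = 2.4 sts per cm.
pocket: 18 × 2.4 = 43.20 → 43.
sleeve: 30.5 × 2.4 = 73.20 → 73.
left front: 31 × 2.4 = 74.40 → 74.
button band: 5.5 × 2.4 = 13.20 → 13.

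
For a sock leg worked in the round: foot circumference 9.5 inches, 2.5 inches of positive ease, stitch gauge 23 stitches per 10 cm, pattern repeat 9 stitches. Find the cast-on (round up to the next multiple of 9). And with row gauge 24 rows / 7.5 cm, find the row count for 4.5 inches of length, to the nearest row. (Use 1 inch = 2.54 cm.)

Finished = 9.5 + 2.5 = 12 inches.
12 inches × 2.54 = 30.48 cm.
23/10 = 2.3 sts per cm; 30.48 × 2.3 = 70.10 sts.
Next multiple of 9 → 72.
4.5 inches = 11.43 cm; × 3.2 = 36.58 → 37 rows.

Cast on 72 stitches; work 37 rows.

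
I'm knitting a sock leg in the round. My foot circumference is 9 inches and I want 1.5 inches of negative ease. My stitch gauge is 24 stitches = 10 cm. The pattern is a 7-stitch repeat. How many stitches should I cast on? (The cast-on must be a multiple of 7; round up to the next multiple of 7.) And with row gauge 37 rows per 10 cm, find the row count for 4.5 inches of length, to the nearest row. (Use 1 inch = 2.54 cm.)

Cast on 49 stitches; work 42 rows.

Finished = 9 − 1.5 = 7.5 inches.
7.5 inches × 2.54 = 19.05 cm.
24/10 = 2.4 sts per cm; 19.05 × 2.4 = 45.72 sts.
Next multiple of 7 → 49.
4.5 inches = 11.43 cm; × 3.7 = 42.29 → 42 rows.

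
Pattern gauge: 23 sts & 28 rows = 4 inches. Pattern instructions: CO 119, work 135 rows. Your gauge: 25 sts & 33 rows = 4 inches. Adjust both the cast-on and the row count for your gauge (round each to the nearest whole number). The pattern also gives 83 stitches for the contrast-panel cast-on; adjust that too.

Cast on 129 stitches; work 159 rows; contrast-panel cast-on 90 stitches.

Stitches: 119 × 25/23 = 129.35 → 129.
Rows: 135 × 33/28 = 159.11 → 159.
contrast-panel cast-on: 83 × 25/23 = 90.22 → 90.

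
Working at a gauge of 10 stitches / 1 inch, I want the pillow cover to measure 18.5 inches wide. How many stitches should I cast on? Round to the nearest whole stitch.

10 stitches / 1 in = 10 stitches per inch.
18.5 × 10 = 185.00 stitches.

CO 185 sts.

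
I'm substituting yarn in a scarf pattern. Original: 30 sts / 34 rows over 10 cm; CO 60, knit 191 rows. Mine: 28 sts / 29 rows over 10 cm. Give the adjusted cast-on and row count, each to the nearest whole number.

Stitches: 60 × 28/30 = 56.00 → 56.
Rows: 191 × 29/34 = 162.91 → 163.

Cast on 56 stitches; work 163 rows.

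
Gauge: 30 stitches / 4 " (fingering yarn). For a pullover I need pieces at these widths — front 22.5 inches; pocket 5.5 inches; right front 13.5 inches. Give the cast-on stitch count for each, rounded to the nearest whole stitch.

front 169; pocket 41; right front 101.

Rate = 30/4 = 7.5 sts per in.
front: 22.5 × 7.5 = 168.75 → 169.
pocket: 5.5 × 7.5 = 41.25 → 41.
right front: 13.5 × 7.5 = 101.25 → 101.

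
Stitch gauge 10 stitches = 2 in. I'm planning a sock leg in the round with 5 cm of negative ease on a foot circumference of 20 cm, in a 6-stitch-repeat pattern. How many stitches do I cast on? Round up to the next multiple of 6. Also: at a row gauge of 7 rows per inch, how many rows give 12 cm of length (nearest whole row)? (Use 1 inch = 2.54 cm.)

Cast on 30 stitches; work 33 rows.

Finished = 20 − 5 = 15 cm.
15 cm × 1/2.54 = 5.91 inches.
10/2 = 5 sts per in; 5.91 × 5 = 29.53 sts.
Next multiple of 6 → 30.
12 cm = 4.72 inches; × 7 = 33.07 → 33 rows.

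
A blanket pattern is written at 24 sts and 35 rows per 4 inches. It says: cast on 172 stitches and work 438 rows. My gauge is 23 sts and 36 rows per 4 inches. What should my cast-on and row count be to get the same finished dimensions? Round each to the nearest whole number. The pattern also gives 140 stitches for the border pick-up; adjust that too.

Cast on 165 stitches; work 451 rows; border pick-up 134 stitches.

Stitches: 172 × 23/24 = 164.83 → 165.
Rows: 438 × 36/35 = 450.51 → 451.
border pick-up: 140 × 23/24 = 134.17 → 134.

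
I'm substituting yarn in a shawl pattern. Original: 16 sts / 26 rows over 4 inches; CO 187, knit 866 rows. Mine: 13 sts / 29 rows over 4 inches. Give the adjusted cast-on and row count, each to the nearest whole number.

Stitches: 187 × 13/16 = 151.94 → 152.
Rows: 866 × 29/26 = 965.92 → 966.

Cast on 152 stitches; work 966 rows.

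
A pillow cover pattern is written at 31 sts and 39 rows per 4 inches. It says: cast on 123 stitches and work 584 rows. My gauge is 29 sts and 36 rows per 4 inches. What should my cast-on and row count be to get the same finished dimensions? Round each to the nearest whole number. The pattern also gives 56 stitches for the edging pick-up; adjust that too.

Cast on 115 stitches; work 539 rows; edging pick-up 52 stitches.

Stitches: 123 × 29/31 = 115.06 → 115.
Rows: 584 × 36/39 = 539.08 → 539.
edging pick-up: 56 × 29/31 = 52.39 → 52.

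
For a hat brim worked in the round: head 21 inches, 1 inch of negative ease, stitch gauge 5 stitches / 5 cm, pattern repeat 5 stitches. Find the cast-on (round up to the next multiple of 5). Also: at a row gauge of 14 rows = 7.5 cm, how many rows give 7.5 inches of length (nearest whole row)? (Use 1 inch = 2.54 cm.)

Cast on 55 stitches; work 36 rows.

Finished = 21 − 1 = 20 inches.
20 inches × 2.54 = 50.80 cm.
5/5 = 1 sts per cm; 50.80 × 1 = 50.80 sts.
Next multiple of 5 → 55.
7.5 inches = 19.05 cm; × 1.867 = 35.56 → 36 rows.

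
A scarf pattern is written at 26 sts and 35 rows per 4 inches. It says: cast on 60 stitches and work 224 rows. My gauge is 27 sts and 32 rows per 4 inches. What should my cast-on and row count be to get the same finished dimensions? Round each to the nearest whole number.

Cast on 62 stitches; work 205 rows.

Stitches: 60 × 27/26 = 62.31 → 62.
Rows: 224 × 32/35 = 204.80 → 205.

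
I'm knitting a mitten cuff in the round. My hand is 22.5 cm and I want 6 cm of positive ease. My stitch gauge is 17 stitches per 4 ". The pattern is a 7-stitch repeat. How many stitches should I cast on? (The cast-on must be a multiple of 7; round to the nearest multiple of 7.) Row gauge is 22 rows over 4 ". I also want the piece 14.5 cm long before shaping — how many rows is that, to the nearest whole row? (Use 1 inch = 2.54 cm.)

Finished = 22.5 + 6 = 28.5 cm.
28.5 cm × 1/2.54 = 11.22 inches.
17/4 = 4.25 sts per in; 11.22 × 4.25 = 47.69 sts.
Nearest multiple of 7 → 49.
14.5 cm = 5.71 inches; × 5.5 = 31.40 → 31 rows.

Cast on 49 stitches; work 31 rows.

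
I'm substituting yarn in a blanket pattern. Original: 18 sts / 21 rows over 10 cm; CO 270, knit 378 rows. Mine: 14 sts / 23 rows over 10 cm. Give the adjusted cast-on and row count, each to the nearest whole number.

Cast on 210 stitches; work 414 rows.

Stitches: 270 × 14/18 = 210.00 → 210.
Rows: 378 × 23/21 = 414.00 → 414.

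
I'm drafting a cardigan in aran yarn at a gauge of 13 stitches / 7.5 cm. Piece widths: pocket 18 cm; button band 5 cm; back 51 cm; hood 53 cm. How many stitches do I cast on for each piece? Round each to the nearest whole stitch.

pocket 31; button band 9; back 88; hood 92.

Rate = 13/7.5 = 1.733 sts per cm.
pocket: 18 × 1.733 = 31.20 → 31.
button band: 5 × 1.733 = 8.67 → 9.
back: 51 × 1.733 = 88.40 → 88.
hood: 53 × 1.733 = 91.87 → 92.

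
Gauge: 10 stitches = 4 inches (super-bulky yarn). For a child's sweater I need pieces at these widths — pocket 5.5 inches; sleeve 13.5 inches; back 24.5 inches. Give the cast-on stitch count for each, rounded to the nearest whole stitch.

Rate = 10/4 = 2.5 sts per in.
pocket: 5.5 × 2.5 = 13.75 → 14.
sleeve: 13.5 × 2.5 = 33.75 → 34.
back: 24.5 × 2.5 = 61.25 → 61.

pocket 14; sleeve 34; back 61.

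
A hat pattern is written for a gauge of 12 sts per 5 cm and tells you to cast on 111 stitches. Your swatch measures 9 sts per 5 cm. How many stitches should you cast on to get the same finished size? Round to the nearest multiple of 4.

Cast on 84 stitches.

Scale factor = 9 / 12 = 0.750.
111 × 9 / 12 = 83.25 sts.
→ 84 sts.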